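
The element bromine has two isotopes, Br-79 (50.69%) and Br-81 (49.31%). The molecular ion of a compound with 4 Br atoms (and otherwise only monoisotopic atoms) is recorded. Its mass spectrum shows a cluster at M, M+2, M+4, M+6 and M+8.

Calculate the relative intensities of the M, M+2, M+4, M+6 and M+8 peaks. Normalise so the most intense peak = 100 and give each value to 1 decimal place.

Expanding (0.5069 + 0.4931)^4:
P(M) = 0.5069^4 = 0.066022
P(M+2) = 4 × 0.5069^3 × 0.4931^1 = 0.256899
P(M+4) = 6 × 0.5069^2 × 0.4931^2 = 0.374857
P(M+6) = 4 × 0.5069^1 × 0.4931^3 = 0.243101
P(M+8) = 0.4931^4 = 0.059121
The M+4 peak is largest (0.374857); scaling to 100 gives 17.6 : 68.5 : 100.0 : 64.9 : 15.8.

17.6 : 68.5 : 100.0 : 64.9 : 15.8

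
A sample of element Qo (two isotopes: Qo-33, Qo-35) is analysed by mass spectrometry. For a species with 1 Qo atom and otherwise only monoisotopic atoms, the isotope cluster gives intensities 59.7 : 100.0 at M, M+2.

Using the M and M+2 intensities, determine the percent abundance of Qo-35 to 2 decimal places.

62.62%

If p is the fraction of Qo that is Qo-33, then I(M+2)/I(M) = [C(1,1)·p^0·(1−p)] / p^1 = 1·(1−p)/p = 100.0/59.7 = 1.6750
(1−p)/p = 1.6750/1 = 1.6750  ⇒  p = 1/(1 + 1.6750) = 0.3738
Qo-33: 37.38%, Qo-35: 62.62%.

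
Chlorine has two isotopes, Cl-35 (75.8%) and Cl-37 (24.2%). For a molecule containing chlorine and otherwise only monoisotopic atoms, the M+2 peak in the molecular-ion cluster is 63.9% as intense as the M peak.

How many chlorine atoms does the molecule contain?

2

The M+2/M ratio from n Cl atoms is n · q/p = n · 0.242/0.758.
n = 0.639 × 0.758/0.242 = 2.00 ≈ 2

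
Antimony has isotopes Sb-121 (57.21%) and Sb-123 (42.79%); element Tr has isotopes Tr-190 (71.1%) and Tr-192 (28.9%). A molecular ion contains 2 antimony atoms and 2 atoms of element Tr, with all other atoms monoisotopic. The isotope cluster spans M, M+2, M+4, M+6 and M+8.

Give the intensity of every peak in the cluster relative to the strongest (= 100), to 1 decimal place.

Antimony pattern (n=2): 0.32729841 : 0.48960318 : 0.18309841
Element Tr pattern (n=2): 0.505521 : 0.410958 : 0.083521
Convolve the two distributions (both contribute in 2-u steps):
  M: 0.32729841×0.505521 = 0.165456
  M+2: 0.32729841×0.410958 + 0.48960318×0.505521 = 0.382011
  M+4: 0.32729841×0.083521 + 0.48960318×0.410958 + 0.18309841×0.505521 = 0.321103
  M+6: 0.48960318×0.083521 + 0.18309841×0.410958 = 0.116138
  M+8: 0.18309841×0.083521 = 0.015293
Scale to base peak (0.382011) = 100: 43.3 : 100.0 : 84.1 : 30.4 : 4.0

43.3 : 100.0 : 84.1 : 30.4 : 4.0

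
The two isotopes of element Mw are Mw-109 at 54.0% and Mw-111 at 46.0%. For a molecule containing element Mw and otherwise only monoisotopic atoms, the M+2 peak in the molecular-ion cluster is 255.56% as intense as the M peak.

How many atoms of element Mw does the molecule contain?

3

With n Mw atoms, P(M+2)/P(M) = C(n,1)·p^(n−1)q / p^n = n·q/p = n · 0.460/0.540.
n = 2.5556 × 0.540/0.460 = 3.00 ≈ 3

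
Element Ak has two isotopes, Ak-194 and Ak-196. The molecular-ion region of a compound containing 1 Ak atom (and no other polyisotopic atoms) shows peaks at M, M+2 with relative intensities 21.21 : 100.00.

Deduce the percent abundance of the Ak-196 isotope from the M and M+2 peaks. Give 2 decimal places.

Write p for the Ak-194 fraction. I(M+2)/I(M) = [C(1,1)·p^0·(1−p)] / p^1 = 1·(1−p)/p = 100.00/21.21 = 4.7148
(1−p)/p = 4.7148/1 = 4.7148  ⇒  p = 1/(1 + 4.7148) = 0.1750
Ak-194: 17.50%, Ak-196: 82.50%.

82.50%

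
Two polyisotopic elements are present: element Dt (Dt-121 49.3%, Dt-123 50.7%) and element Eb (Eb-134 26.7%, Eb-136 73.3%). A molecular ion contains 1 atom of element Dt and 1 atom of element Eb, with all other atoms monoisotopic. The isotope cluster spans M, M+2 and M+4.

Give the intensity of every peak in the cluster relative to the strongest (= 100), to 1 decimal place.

26.5 : 100.0 : 74.8

Element Dt pattern (n=1): 0.4930 : 0.5070
Element Eb pattern (n=1): 0.2670 : 0.7330
Convolve the two distributions (both contribute in 2-u steps):
  M: 0.4930×0.2670 = 0.131631
  M+2: 0.4930×0.7330 + 0.5070×0.2670 = 0.496738
  M+4: 0.5070×0.7330 = 0.371631
Scale to base peak (0.496738) = 100: 26.5 : 100.0 : 74.8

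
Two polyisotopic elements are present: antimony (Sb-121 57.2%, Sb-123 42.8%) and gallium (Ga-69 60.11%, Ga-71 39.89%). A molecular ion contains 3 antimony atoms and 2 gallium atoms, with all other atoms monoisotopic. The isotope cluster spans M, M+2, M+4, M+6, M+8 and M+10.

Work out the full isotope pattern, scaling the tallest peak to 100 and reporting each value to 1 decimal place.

Antimony pattern (n=3): 0.18714925 : 0.42010426 : 0.31434374 : 0.07840275
Gallium pattern (n=2): 0.36132121 : 0.47955758 : 0.15912121
Convolve the two distributions (both contribute in 2-u steps):
  M: 0.18714925×0.36132121 = 0.067621
  M+2: 0.18714925×0.47955758 + 0.42010426×0.36132121 = 0.241541
  M+4: 0.18714925×0.15912121 + 0.42010426×0.47955758 + 0.31434374×0.36132121 = 0.344823
  M+6: 0.42010426×0.15912121 + 0.31434374×0.47955758 + 0.07840275×0.36132121 = 0.245922
  M+8: 0.31434374×0.15912121 + 0.07840275×0.47955758 = 0.087617
  M+10: 0.07840275×0.15912121 = 0.012476
Scale to base peak (0.344823) = 100: 19.6 : 70.0 : 100.0 : 71.3 : 25.4 : 3.6

19.6 : 70.0 : 100.0 : 71.3 : 25.4 : 3.6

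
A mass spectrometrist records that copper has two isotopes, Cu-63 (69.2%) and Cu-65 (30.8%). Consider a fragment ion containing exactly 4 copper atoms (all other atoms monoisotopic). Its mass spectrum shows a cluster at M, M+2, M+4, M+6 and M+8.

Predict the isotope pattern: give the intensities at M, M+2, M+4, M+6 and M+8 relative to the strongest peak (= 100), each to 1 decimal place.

The 4 Cu atoms are independent, so intensities follow the terms of (0.692 + 0.308)^4.
P(M) = 0.692^4 = 0.229311
P(M+2) = 4 × 0.692^3 × 0.308^1 = 0.408253
P(M+4) = 6 × 0.692^2 × 0.308^2 = 0.272562
P(M+6) = 4 × 0.692^1 × 0.308^3 = 0.080876
P(M+8) = 0.308^4 = 0.008999
The M+2 peak is largest (0.408253); scaling to 100 gives 56.2 : 100.0 : 66.8 : 19.8 : 2.2.

56.2 : 100.0 : 66.8 : 19.8 : 2.2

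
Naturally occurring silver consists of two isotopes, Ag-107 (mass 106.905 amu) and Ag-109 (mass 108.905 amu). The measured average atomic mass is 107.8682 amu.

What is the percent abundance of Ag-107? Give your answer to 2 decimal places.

Let x be the fractional abundance of Ag-107; then Ag-109 has abundance 1 − x.
106.905·x + 108.905·(1 − x) = 107.8682
(106.905 − 108.905)·x = 107.8682 − 108.905
x = -1.0368 / -2.000 = 0.51840 → 51.84% Ag-107, 48.16% Ag-109.

51.84%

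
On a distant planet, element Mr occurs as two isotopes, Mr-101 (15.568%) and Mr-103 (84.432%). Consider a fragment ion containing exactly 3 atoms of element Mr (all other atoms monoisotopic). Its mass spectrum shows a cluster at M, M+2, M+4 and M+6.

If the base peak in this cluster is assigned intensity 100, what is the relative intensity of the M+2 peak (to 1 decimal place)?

10.2

Term probabilities: M 0.0038, M+2 0.0614, M+4 0.3329, M+6 0.6019. Base peak = M+6.
P(M+6) = C(3,3) × 0.15568^0 × 0.84432^3 = 1 × 1.0000 × 0.60189569 = 0.601896 (base)
P(M+2) = C(3,1) × 0.15568^2 × 0.84432^1 = 3 × 0.02423626 × 0.84432 = 0.061389
Relative intensity = 0.061389 / 0.601896 × 100 = 10.2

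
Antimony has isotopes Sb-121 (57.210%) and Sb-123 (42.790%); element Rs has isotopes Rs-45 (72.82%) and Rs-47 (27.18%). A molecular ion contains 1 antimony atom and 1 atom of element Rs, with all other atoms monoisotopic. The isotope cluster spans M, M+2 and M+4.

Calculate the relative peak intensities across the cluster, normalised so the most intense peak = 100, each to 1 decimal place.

89.2 : 100.0 : 24.9

Antimony pattern (n=1): 0.5721 : 0.4279
Element Rs pattern (n=1): 0.7282 : 0.2718
Convolve the two distributions (both contribute in 2-u steps):
  M: 0.5721×0.7282 = 0.416603
  M+2: 0.5721×0.2718 + 0.4279×0.7282 = 0.467094
  M+4: 0.4279×0.2718 = 0.116303
Scale to base peak (0.467094) = 100: 89.2 : 100.0 : 24.9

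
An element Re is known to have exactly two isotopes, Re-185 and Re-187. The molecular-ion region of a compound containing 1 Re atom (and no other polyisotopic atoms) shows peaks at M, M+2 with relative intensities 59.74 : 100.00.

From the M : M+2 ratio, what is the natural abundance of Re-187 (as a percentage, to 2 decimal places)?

Write p for the Re-185 fraction. I(M+2)/I(M) = [C(1,1)·p^0·(1−p)] / p^1 = 1·(1−p)/p = 100.00/59.74 = 1.6739
(1−p)/p = 1.6739/1 = 1.6739  ⇒  p = 1/(1 + 1.6739) = 0.3740
Re-185: 37.40%, Re-187: 62.60%.

62.60%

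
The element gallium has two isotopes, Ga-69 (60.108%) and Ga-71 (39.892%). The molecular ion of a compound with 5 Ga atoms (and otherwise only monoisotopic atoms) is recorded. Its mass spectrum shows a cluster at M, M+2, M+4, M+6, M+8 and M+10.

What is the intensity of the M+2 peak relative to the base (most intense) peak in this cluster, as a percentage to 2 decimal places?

Binomial terms of (0.60108 + 0.39892)^5: M 0.0785, M+2 0.2604, M+4 0.3456, M+6 0.2294, M+8 0.0761, M+10 0.0101 → M+4 is the base peak.
P(M+4) = C(5,2) × 0.60108^3 × 0.39892^2 = 10 × 0.2171685 × 0.15913717 = 0.345596 (base)
P(M+2) = C(5,1) × 0.60108^4 × 0.39892^1 = 5 × 0.13053564 × 0.39892 = 0.260366
Relative intensity = 0.260366 / 0.345596 × 100 = 75.34

75.34%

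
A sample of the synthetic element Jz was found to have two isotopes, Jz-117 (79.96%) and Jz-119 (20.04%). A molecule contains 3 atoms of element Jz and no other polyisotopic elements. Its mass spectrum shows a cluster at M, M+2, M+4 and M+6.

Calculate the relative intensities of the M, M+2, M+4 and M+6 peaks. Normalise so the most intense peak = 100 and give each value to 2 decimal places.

100.00 : 75.19 : 18.84 : 1.57

Expanding (0.7996 + 0.2004)^3:
P(M) = 0.7996^3 = 0.511232
P(M+2) = 3 × 0.7996^2 × 0.2004^1 = 0.384383
P(M+4) = 3 × 0.7996^1 × 0.2004^2 = 0.096336
P(M+6) = 0.2004^3 = 0.008048
The M peak is largest (0.511232); scaling to 100 gives 100.00 : 75.19 : 18.84 : 1.57.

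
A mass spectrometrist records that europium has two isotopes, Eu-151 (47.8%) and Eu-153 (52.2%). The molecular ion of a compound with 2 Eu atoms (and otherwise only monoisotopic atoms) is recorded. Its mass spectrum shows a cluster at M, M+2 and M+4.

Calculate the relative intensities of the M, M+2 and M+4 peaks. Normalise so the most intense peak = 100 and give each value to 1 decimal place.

45.8 : 100.0 : 54.6

Each Eu atom is independently Eu-151 (p = 0.478) or Eu-153 (q = 0.522); the cluster is the binomial expansion (p + q)^2.
P(M) = 0.478^2 = 0.228484
P(M+2) = 2 × 0.478^1 × 0.522^1 = 0.499032
P(M+4) = 0.522^2 = 0.272484
The M+2 peak is largest (0.499032); scaling to 100 gives 45.8 : 100.0 : 54.6.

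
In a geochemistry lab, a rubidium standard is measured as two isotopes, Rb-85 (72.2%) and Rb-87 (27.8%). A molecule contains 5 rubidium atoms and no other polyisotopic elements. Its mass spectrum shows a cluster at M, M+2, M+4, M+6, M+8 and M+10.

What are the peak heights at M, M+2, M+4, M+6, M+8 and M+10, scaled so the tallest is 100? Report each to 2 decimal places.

51.94 : 100.00 : 77.01 : 29.65 : 5.71 : 0.44

The 5 Rb atoms are independent, so intensities follow the terms of (0.722 + 0.278)^5.
P(M) = 0.722^5 = 0.196194
P(M+2) = 5 × 0.722^4 × 0.278^1 = 0.377714
P(M+4) = 10 × 0.722^3 × 0.278^2 = 0.290872
P(M+6) = 10 × 0.722^2 × 0.278^3 = 0.111998
P(M+8) = 5 × 0.722^1 × 0.278^4 = 0.021562
P(M+10) = 0.278^5 = 0.001660
The M+2 peak is largest (0.377714); scaling to 100 gives 51.94 : 100.00 : 77.01 : 29.65 : 5.71 : 0.44.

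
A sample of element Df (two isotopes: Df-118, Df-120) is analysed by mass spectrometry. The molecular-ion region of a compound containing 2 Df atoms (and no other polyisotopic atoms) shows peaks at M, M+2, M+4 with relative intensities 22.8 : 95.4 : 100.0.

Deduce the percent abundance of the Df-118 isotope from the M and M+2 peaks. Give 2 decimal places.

Write p for the Df-118 fraction. I(M+2)/I(M) = [C(2,1)·p^1·(1−p)] / p^2 = 2·(1−p)/p = 95.4/22.8 = 4.1842
(1−p)/p = 4.1842/2 = 2.0921  ⇒  p = 1/(1 + 2.0921) = 0.3234
Df-118: 32.34%, Df-120: 67.66%.

32.34%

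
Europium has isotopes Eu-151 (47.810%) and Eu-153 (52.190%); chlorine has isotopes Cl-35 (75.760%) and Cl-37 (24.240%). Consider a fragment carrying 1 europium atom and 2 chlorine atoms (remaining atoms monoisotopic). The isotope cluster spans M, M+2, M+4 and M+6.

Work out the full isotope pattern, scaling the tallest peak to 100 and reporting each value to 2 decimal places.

57.75 : 100.00 : 46.25 : 6.45

Europium pattern (n=1): 0.4781 : 0.5219
Chlorine pattern (n=2): 0.57395776 : 0.36728448 : 0.05875776
Convolve the two distributions (both contribute in 2-u steps):
  M: 0.4781×0.57395776 = 0.274409
  M+2: 0.4781×0.36728448 + 0.5219×0.57395776 = 0.475147
  M+4: 0.4781×0.05875776 + 0.5219×0.36728448 = 0.219778
  M+6: 0.5219×0.05875776 = 0.030666
Scale to base peak (0.475147) = 100: 57.75 : 100.00 : 46.25 : 6.45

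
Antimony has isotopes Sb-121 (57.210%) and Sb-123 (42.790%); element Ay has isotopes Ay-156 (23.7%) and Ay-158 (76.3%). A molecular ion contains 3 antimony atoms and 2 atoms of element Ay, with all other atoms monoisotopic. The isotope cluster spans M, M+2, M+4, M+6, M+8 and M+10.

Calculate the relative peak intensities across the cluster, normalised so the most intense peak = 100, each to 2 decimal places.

2.90 : 25.18 : 76.83 : 100.00 : 58.26 : 12.58

Antimony pattern (n=3): 0.18724742 : 0.42015297 : 0.3142518 : 0.07834781
Element Ay pattern (n=2): 0.056169 : 0.361662 : 0.582169
Convolve the two distributions (both contribute in 2-u steps):
  M: 0.18724742×0.056169 = 0.010518
  M+2: 0.18724742×0.361662 + 0.42015297×0.056169 = 0.091320
  M+4: 0.18724742×0.582169 + 0.42015297×0.361662 + 0.3142518×0.056169 = 0.278614
  M+6: 0.42015297×0.582169 + 0.3142518×0.361662 + 0.07834781×0.056169 = 0.362654
  M+8: 0.3142518×0.582169 + 0.07834781×0.361662 = 0.211283
  M+10: 0.07834781×0.582169 = 0.045612
Scale to base peak (0.362654) = 100: 2.90 : 25.18 : 76.83 : 100.00 : 58.26 : 12.58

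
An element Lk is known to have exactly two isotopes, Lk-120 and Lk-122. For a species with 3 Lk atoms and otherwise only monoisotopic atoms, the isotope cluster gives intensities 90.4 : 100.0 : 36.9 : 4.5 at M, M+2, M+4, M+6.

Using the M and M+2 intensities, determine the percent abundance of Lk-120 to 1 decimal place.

Let p = fractional abundance of Lk-120. I(M+2)/I(M) = [C(3,1)·p^2·(1−p)] / p^3 = 3·(1−p)/p = 100.0/90.4 = 1.1062
(1−p)/p = 1.1062/3 = 0.3687  ⇒  p = 1/(1 + 0.3687) = 0.7306
Lk-120: 73.1%, Lk-122: 26.9%.

73.1%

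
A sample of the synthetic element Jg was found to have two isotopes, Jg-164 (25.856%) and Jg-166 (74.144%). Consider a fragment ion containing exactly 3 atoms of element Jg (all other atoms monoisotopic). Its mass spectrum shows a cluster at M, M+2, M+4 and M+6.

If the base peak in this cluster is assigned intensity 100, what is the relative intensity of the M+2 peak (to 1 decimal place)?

34.9

Binomial terms of (0.25856 + 0.74144)^3: M 0.0173, M+2 0.1487, M+4 0.4264, M+6 0.4076 → M+4 is the base peak.
P(M+4) = C(3,2) × 0.25856^1 × 0.74144^2 = 3 × 0.25856 × 0.54973327 = 0.426417 (base)
P(M+2) = C(3,1) × 0.25856^2 × 0.74144^1 = 3 × 0.06685327 × 0.74144 = 0.148703
Relative intensity = 0.148703 / 0.426417 × 100 = 34.9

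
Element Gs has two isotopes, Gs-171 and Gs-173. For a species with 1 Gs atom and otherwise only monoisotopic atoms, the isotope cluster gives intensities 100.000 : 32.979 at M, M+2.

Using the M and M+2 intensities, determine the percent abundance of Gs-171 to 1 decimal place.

Write p for the Gs-171 fraction. I(M+2)/I(M) = [C(1,1)·p^0·(1−p)] / p^1 = 1·(1−p)/p = 32.979/100.000 = 0.3298
(1−p)/p = 0.3298/1 = 0.3298  ⇒  p = 1/(1 + 0.3298) = 0.7520
Gs-171: 75.2%, Gs-173: 24.8%.

75.2%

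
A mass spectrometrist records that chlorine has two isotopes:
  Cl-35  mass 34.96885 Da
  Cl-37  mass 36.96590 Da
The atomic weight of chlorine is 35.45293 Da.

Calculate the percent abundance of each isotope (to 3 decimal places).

Cl-35: 75.760%, Cl-37: 24.240%

With x = fraction of Cl-35 (so Cl-37 is 1 − x):
34.96885·x + 36.96590·(1 − x) = 35.45293
(34.96885 − 36.96590)·x = 35.45293 − 36.96590
x = -1.51297 / -1.99705 = 0.75760 → 75.760% Cl-35, 24.240% Cl-37.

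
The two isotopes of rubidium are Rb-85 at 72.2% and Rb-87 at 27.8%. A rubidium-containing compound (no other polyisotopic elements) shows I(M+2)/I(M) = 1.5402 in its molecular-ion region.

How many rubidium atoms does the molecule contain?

4

The M+2/M ratio from n Rb atoms is n · q/p = n · 0.278/0.722.
n = 1.5402 × 0.722/0.278 = 4.00 ≈ 4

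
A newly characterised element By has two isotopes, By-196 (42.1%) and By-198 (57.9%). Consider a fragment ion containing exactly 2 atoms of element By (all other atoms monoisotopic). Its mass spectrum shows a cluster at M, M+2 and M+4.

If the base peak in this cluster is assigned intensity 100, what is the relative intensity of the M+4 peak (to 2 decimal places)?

(0.421 + 0.579)^2 gives M 0.1772, M+2 0.4875, M+4 0.3352; the largest is M+2.
P(M+2) = C(2,1) × 0.421^1 × 0.579^1 = 2 × 0.4210 × 0.5790 = 0.487518 (base)
P(M+4) = C(2,2) × 0.421^0 × 0.579^2 = 1 × 1.0000 × 0.335241 = 0.335241
Relative intensity = 0.335241 / 0.487518 × 100 = 68.76

68.76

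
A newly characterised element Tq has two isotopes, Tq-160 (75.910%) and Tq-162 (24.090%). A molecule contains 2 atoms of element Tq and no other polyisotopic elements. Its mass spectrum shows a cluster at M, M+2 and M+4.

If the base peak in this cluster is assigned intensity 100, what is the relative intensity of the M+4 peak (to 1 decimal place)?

10.1

Term probabilities: M 0.5762, M+2 0.3657, M+4 0.0580. Base peak = M.
P(M) = C(2,0) × 0.75910^2 × 0.24090^0 = 1 × 0.57623281 × 1.0000 = 0.576233 (base)
P(M+4) = C(2,2) × 0.75910^0 × 0.24090^2 = 1 × 1.0000 × 0.05803281 = 0.058033
Relative intensity = 0.058033 / 0.576233 × 100 = 10.1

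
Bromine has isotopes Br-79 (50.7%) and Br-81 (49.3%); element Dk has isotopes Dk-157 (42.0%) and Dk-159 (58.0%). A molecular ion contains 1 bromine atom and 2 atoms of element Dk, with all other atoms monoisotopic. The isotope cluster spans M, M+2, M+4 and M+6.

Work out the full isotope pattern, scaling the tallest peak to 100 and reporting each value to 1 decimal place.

21.8 : 81.3 : 100.0 : 40.4

Bromine pattern (n=1): 0.5070 : 0.4930
Element Dk pattern (n=2): 0.1764 : 0.4872 : 0.3364
Convolve the two distributions (both contribute in 2-u steps):
  M: 0.5070×0.1764 = 0.089435
  M+2: 0.5070×0.4872 + 0.4930×0.1764 = 0.333976
  M+4: 0.5070×0.3364 + 0.4930×0.4872 = 0.410744
  M+6: 0.4930×0.3364 = 0.165845
Scale to base peak (0.410744) = 100: 21.8 : 81.3 : 100.0 : 40.4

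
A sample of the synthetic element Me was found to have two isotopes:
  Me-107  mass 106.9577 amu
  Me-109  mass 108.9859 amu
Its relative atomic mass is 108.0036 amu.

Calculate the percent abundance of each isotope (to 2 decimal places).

Me-107: 48.43%, Me-109: 51.57%

Writing the weighted mean with unknown fraction x of Me-107:
106.9577·x + 108.9859·(1 − x) = 108.0036
(106.9577 − 108.9859)·x = 108.0036 − 108.9859
x = -0.9823 / -2.0282 = 0.48432 → 48.43% Me-107, 51.57% Me-109.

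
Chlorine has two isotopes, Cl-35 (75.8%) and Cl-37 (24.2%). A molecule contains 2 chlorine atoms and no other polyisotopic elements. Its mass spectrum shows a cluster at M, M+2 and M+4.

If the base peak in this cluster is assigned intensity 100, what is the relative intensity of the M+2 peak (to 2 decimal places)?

63.85

(0.758 + 0.242)^2 gives M 0.5746, M+2 0.3669, M+4 0.0586; the largest is M.
P(M) = C(2,0) × 0.758^2 × 0.242^0 = 1 × 0.574564 × 1.0000 = 0.574564 (base)
P(M+2) = C(2,1) × 0.758^1 × 0.242^1 = 2 × 0.7580 × 0.2420 = 0.366872
Relative intensity = 0.366872 / 0.574564 × 100 = 63.85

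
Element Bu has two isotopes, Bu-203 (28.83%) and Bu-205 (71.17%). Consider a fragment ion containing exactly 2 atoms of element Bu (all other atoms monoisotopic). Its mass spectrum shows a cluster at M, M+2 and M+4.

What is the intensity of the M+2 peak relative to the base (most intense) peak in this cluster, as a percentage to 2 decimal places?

(0.2883 + 0.7117)^2 gives M 0.0831, M+2 0.4104, M+4 0.5065; the largest is M+4.
P(M+4) = C(2,2) × 0.2883^0 × 0.7117^2 = 1 × 1.0000 × 0.50651689 = 0.506517 (base)
P(M+2) = C(2,1) × 0.2883^1 × 0.7117^1 = 2 × 0.2883 × 0.7117 = 0.410366
Relative intensity = 0.410366 / 0.506517 × 100 = 81.02

81.02%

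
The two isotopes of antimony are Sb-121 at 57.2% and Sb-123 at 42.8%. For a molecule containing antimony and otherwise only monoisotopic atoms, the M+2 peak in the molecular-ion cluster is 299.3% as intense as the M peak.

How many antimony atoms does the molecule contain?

4

The M+2/M ratio from n Sb atoms is n · q/p = n · 0.428/0.572.
n = 2.993 × 0.572/0.428 = 4.00 ≈ 4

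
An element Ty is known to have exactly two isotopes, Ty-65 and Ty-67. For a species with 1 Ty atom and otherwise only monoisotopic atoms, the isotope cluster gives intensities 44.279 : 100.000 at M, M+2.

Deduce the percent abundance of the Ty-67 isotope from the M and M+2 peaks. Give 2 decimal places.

69.31%

If p is the fraction of Ty that is Ty-65, then I(M+2)/I(M) = [C(1,1)·p^0·(1−p)] / p^1 = 1·(1−p)/p = 100.000/44.279 = 2.2584
(1−p)/p = 2.2584/1 = 2.2584  ⇒  p = 1/(1 + 2.2584) = 0.3069
Ty-65: 30.69%, Ty-67: 69.31%.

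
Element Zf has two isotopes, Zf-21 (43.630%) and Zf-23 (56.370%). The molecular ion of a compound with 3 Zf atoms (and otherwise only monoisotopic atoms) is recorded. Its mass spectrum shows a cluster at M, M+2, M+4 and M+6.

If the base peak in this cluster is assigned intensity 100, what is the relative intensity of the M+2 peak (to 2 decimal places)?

Term probabilities: M 0.0831, M+2 0.3219, M+4 0.4159, M+6 0.1791. Base peak = M+4.
P(M+4) = C(3,2) × 0.43630^1 × 0.56370^2 = 3 × 0.4363 × 0.31775769 = 0.415913 (base)
P(M+2) = C(3,1) × 0.43630^2 × 0.56370^1 = 3 × 0.19035769 × 0.5637 = 0.321914
Relative intensity = 0.321914 / 0.415913 × 100 = 77.40

77.40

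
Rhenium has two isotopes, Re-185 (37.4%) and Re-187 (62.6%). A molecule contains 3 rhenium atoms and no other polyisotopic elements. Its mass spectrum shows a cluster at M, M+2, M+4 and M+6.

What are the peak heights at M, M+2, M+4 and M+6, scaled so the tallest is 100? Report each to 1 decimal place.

Expanding (0.374 + 0.626)^3:
P(M) = 0.374^3 = 0.052314
P(M+2) = 3 × 0.374^2 × 0.626^1 = 0.262687
P(M+4) = 3 × 0.374^1 × 0.626^2 = 0.439685
P(M+6) = 0.626^3 = 0.245314
The M+4 peak is largest (0.439685); scaling to 100 gives 11.9 : 59.7 : 100.0 : 55.8.

11.9 : 59.7 : 100.0 : 55.8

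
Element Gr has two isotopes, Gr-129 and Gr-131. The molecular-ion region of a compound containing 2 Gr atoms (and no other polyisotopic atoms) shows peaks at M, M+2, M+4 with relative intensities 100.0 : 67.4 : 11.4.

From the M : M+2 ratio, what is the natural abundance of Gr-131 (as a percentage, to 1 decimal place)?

Let p = fractional abundance of Gr-129. I(M+2)/I(M) = [C(2,1)·p^1·(1−p)] / p^2 = 2·(1−p)/p = 67.4/100.0 = 0.6740
(1−p)/p = 0.6740/2 = 0.3370  ⇒  p = 1/(1 + 0.3370) = 0.7479
Gr-129: 74.8%, Gr-131: 25.2%.

25.2%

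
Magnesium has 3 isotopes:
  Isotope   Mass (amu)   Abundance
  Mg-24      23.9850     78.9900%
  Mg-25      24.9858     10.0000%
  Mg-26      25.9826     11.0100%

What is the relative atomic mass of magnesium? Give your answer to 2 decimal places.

24.31 amu

Ar = Σ fᵢ·mᵢ = 0.789900 × 23.9850 + 0.100000 × 24.9858 + 0.110100 × 25.9826
= 18.94575 + 2.49858 + 2.86068 = 24.30501 amu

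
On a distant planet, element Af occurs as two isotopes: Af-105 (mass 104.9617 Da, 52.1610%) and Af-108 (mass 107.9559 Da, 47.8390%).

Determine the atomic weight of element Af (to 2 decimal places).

106.39 Da

Average mass = Σ (abundance × isotope mass) = 0.521610 × 104.9617 + 0.478390 × 107.9559
= 54.74907 + 51.64502 = 106.39409 Da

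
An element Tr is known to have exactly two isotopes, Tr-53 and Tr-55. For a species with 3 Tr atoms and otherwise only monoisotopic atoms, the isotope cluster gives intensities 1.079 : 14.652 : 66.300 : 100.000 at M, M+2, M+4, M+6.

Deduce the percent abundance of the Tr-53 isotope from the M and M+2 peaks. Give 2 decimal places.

18.09%

If p is the fraction of Tr that is Tr-53, then I(M+2)/I(M) = [C(3,1)·p^2·(1−p)] / p^3 = 3·(1−p)/p = 14.652/1.079 = 13.5792
(1−p)/p = 13.5792/3 = 4.5264  ⇒  p = 1/(1 + 4.5264) = 0.1809
Tr-53: 18.09%, Tr-55: 81.91%.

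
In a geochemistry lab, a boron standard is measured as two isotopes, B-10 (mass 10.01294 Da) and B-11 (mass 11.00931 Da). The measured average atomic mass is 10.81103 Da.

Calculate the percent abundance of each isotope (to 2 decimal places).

Writing the weighted mean with unknown fraction x of B-10:
10.01294·x + 11.00931·(1 − x) = 10.81103
(10.01294 − 11.00931)·x = 10.81103 − 11.00931
x = -0.19828 / -0.99637 = 0.19900 → 19.90% B-10, 80.10% B-11.

B-10: 19.90%, B-11: 80.10%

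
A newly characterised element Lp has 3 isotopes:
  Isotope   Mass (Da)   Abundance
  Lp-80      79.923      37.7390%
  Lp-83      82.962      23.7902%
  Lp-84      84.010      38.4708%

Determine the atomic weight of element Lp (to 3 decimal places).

82.218 Da

Average mass = Σ (abundance × isotope mass) = 0.377390 × 79.923 + 0.237902 × 82.962 + 0.384708 × 84.010
= 30.1621 + 19.7368 + 32.3193 = 82.2182 Da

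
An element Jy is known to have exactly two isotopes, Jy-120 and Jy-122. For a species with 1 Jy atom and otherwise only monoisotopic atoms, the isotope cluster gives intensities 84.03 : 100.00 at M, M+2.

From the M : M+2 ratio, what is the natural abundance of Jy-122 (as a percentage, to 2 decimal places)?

Let p = fractional abundance of Jy-120. I(M+2)/I(M) = [C(1,1)·p^0·(1−p)] / p^1 = 1·(1−p)/p = 100.00/84.03 = 1.1901
(1−p)/p = 1.1901/1 = 1.1901  ⇒  p = 1/(1 + 1.1901) = 0.4566
Jy-120: 45.66%, Jy-122: 54.34%.

54.34%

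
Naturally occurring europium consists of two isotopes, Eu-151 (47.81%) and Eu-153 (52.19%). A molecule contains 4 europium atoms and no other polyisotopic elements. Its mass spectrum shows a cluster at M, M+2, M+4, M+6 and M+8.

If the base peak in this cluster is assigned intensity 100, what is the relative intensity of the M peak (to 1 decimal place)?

(0.4781 + 0.5219)^4 gives M 0.0522, M+2 0.2281, M+4 0.3736, M+6 0.2719, M+8 0.0742; the largest is M+4.
P(M+4) = C(4,2) × 0.4781^2 × 0.5219^2 = 6 × 0.22857961 × 0.27237961 = 0.373563 (base)
P(M) = C(4,0) × 0.4781^4 × 0.5219^0 = 1 × 0.05224864 × 1.0000 = 0.052249
Relative intensity = 0.052249 / 0.373563 × 100 = 14.0

14.0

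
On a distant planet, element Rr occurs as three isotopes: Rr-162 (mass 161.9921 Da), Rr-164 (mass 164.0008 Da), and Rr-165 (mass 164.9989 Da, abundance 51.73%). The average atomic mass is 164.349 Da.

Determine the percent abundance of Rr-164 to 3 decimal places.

Let x and y be the fractions of Rr-162 and Rr-164. Then x + y = 1 − 0.5173 = 0.4827 and 161.9921x + 164.0008y = 164.349 − 0.5173×164.9989 = 78.99506903.
Substituting: 161.9921x + 164.0008(0.4827 − x) = 78.99506903
(161.9921 − 164.0008)x = -0.16811713  ⇒  x = 0.08369, y = 0.39901
Rr-162: 8.369%, Rr-164: 39.901%.

39.901%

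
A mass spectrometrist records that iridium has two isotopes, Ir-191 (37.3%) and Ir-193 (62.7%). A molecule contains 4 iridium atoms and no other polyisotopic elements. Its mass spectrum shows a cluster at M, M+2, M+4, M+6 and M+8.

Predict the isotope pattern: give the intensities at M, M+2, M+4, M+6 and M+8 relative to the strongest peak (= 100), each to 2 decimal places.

5.26 : 35.39 : 89.23 : 100.00 : 42.02

Expanding (0.373 + 0.627)^4:
P(M) = 0.373^4 = 0.019357
P(M+2) = 4 × 0.373^3 × 0.627^1 = 0.130153
P(M+4) = 6 × 0.373^2 × 0.627^2 = 0.328174
P(M+6) = 4 × 0.373^1 × 0.627^3 = 0.367766
P(M+8) = 0.627^4 = 0.154550
The M+6 peak is largest (0.367766); scaling to 100 gives 5.26 : 35.39 : 89.23 : 100.00 : 42.02.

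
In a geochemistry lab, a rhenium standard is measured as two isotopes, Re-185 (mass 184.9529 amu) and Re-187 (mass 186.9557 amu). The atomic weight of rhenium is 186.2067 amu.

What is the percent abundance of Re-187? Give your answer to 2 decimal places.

62.60%

With x = fraction of Re-185 (so Re-187 is 1 − x):
184.9529·x + 186.9557·(1 − x) = 186.2067
(184.9529 − 186.9557)·x = 186.2067 − 186.9557
x = -0.7490 / -2.0028 = 0.37398 → 37.40% Re-185, 62.60% Re-187.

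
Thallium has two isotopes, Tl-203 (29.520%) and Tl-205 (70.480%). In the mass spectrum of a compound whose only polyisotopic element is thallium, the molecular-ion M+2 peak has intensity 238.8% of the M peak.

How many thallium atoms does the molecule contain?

1

With n Tl atoms, P(M+2)/P(M) = C(n,1)·p^(n−1)q / p^n = n·q/p = n · 0.70480/0.29520.
n = 2.388 × 0.29520/0.70480 = 1.00 ≈ 1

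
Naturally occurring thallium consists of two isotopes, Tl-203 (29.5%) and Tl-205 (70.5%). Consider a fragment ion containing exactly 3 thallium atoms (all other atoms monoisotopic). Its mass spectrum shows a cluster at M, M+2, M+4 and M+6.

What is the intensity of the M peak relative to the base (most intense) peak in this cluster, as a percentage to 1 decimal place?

5.8%

(0.295 + 0.705)^3 gives M 0.0257, M+2 0.1841, M+4 0.4399, M+6 0.3504; the largest is M+4.
P(M+4) = C(3,2) × 0.295^1 × 0.705^2 = 3 × 0.2950 × 0.497025 = 0.439867 (base)
P(M) = C(3,0) × 0.295^3 × 0.705^0 = 1 × 0.02567237 × 1.0000 = 0.025672
Relative intensity = 0.025672 / 0.439867 × 100 = 5.8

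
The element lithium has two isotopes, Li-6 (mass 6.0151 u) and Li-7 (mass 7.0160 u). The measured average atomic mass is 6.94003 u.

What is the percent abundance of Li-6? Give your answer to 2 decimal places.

Let x be the fractional abundance of Li-6; then Li-7 has abundance 1 − x.
6.0151·x + 7.0160·(1 − x) = 6.94003
(6.0151 − 7.0160)·x = 6.94003 − 7.0160
x = -0.07597 / -1.0009 = 0.07590 → 7.59% Li-6, 92.41% Li-7.

7.59%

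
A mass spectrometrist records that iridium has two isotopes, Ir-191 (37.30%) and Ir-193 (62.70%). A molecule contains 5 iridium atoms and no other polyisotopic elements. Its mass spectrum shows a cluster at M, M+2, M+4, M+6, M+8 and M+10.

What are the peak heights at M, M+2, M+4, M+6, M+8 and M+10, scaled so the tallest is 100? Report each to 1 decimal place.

2.1 : 17.7 : 59.5 : 100.0 : 84.0 : 28.3

The 5 Ir atoms are independent, so intensities follow the terms of (0.3730 + 0.6270)^5.
P(M) = 0.3730^5 = 0.007220
P(M+2) = 5 × 0.3730^4 × 0.6270^1 = 0.060684
P(M+4) = 10 × 0.3730^3 × 0.6270^2 = 0.204015
P(M+6) = 10 × 0.3730^2 × 0.6270^3 = 0.342942
P(M+8) = 5 × 0.3730^1 × 0.6270^4 = 0.288237
P(M+10) = 0.6270^5 = 0.096903
The M+6 peak is largest (0.342942); scaling to 100 gives 2.1 : 17.7 : 59.5 : 100.0 : 84.0 : 28.3.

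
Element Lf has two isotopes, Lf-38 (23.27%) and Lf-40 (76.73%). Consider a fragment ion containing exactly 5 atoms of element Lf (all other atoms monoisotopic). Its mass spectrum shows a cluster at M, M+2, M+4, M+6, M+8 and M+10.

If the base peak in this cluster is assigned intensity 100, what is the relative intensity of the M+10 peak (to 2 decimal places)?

Term probabilities: M 0.0007, M+2 0.0112, M+4 0.0742, M+6 0.2446, M+8 0.4033, M+10 0.2660. Base peak = M+8.
P(M+8) = C(5,4) × 0.2327^1 × 0.7673^4 = 5 × 0.2327 × 0.34662573 = 0.403299 (base)
P(M+10) = C(5,5) × 0.2327^0 × 0.7673^5 = 1 × 1.0000 × 0.26596592 = 0.265966
Relative intensity = 0.265966 / 0.403299 × 100 = 65.95

65.95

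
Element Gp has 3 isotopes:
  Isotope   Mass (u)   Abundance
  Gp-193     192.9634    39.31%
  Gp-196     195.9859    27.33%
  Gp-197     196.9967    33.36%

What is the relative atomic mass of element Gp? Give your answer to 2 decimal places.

The abundance-weighted mean is 0.3931 × 192.9634 + 0.2733 × 195.9859 + 0.3336 × 196.9967
= 75.85391 + 53.56295 + 65.71810 = 195.13496 u

195.13 u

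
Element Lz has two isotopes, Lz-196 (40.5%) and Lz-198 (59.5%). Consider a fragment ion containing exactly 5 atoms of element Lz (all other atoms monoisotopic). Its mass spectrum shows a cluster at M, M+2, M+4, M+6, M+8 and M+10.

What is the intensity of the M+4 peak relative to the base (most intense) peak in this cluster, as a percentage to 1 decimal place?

68.1%

(0.405 + 0.595)^5 gives M 0.0109, M+2 0.0800, M+4 0.2352, M+6 0.3455, M+8 0.2538, M+10 0.0746; the largest is M+6.
P(M+6) = C(5,3) × 0.405^2 × 0.595^3 = 10 × 0.164025 × 0.21064487 = 0.345510 (base)
P(M+4) = C(5,2) × 0.405^3 × 0.595^2 = 10 × 0.06643013 × 0.354025 = 0.235179
Relative intensity = 0.235179 / 0.345510 × 100 = 68.1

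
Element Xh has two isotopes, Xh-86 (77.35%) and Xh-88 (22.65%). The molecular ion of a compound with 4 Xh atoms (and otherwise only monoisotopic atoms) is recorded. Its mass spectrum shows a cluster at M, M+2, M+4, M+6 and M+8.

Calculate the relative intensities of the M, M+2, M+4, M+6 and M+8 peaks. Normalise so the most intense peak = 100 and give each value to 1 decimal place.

85.4 : 100.0 : 43.9 : 8.6 : 0.6

Expanding (0.7735 + 0.2265)^4:
P(M) = 0.7735^4 = 0.357966
P(M+2) = 4 × 0.7735^3 × 0.2265^1 = 0.419285
P(M+4) = 6 × 0.7735^2 × 0.2265^2 = 0.184166
P(M+6) = 4 × 0.7735^1 × 0.2265^3 = 0.035952
P(M+8) = 0.2265^4 = 0.002632
The M+2 peak is largest (0.419285); scaling to 100 gives 85.4 : 100.0 : 43.9 : 8.6 : 0.6.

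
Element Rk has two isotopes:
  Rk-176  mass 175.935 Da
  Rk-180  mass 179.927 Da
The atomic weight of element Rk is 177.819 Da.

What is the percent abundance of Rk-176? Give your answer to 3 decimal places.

Let x be the fractional abundance of Rk-176; then Rk-180 has abundance 1 − x.
175.935·x + 179.927·(1 − x) = 177.819
(175.935 − 179.927)·x = 177.819 − 179.927
x = -2.108 / -3.992 = 0.52806 → 52.806% Rk-176, 47.194% Rk-180.

52.806%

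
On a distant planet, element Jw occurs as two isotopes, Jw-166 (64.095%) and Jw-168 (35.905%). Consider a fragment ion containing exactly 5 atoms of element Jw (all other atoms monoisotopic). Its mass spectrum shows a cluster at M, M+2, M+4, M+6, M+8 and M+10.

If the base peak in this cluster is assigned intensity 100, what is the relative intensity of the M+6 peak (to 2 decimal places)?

56.02

Binomial terms of (0.64095 + 0.35905)^5: M 0.1082, M+2 0.3030, M+4 0.3395, M+6 0.1902, M+8 0.0533, M+10 0.0060 → M+4 is the base peak.
P(M+4) = C(5,2) × 0.64095^3 × 0.35905^2 = 10 × 0.26331309 × 0.1289169 = 0.339455 (base)
P(M+6) = C(5,3) × 0.64095^2 × 0.35905^3 = 10 × 0.4108169 × 0.04628761 = 0.190157
Relative intensity = 0.190157 / 0.339455 × 100 = 56.02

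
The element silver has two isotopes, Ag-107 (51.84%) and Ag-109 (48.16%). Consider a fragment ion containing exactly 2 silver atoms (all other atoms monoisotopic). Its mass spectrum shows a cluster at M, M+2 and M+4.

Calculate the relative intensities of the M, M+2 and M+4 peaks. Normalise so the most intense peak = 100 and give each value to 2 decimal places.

The 2 Ag atoms are independent, so intensities follow the terms of (0.5184 + 0.4816)^2.
P(M) = 0.5184^2 = 0.268739
P(M+2) = 2 × 0.5184^1 × 0.4816^1 = 0.499323
P(M+4) = 0.4816^2 = 0.231939
The M+2 peak is largest (0.499323); scaling to 100 gives 53.82 : 100.00 : 46.45.

53.82 : 100.00 : 46.45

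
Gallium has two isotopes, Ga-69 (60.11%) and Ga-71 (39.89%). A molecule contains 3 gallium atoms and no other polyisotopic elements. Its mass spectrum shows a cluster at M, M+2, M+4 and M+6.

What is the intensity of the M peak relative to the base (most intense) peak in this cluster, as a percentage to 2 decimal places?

50.23%

(0.6011 + 0.3989)^3 gives M 0.2172, M+2 0.4324, M+4 0.2869, M+6 0.0635; the largest is M+2.
P(M+2) = C(3,1) × 0.6011^2 × 0.3989^1 = 3 × 0.36132121 × 0.3989 = 0.432393 (base)
P(M) = C(3,0) × 0.6011^3 × 0.3989^0 = 1 × 0.21719018 × 1.0000 = 0.217190
Relative intensity = 0.217190 / 0.432393 × 100 = 50.23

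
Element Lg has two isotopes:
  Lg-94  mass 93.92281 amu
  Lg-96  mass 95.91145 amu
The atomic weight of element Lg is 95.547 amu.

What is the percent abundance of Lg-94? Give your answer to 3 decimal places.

Writing the weighted mean with unknown fraction x of Lg-94:
93.92281·x + 95.91145·(1 − x) = 95.547
(93.92281 − 95.91145)·x = 95.547 − 95.91145
x = -0.36445 / -1.98864 = 0.18327 → 18.327% Lg-94, 81.673% Lg-96.

18.327%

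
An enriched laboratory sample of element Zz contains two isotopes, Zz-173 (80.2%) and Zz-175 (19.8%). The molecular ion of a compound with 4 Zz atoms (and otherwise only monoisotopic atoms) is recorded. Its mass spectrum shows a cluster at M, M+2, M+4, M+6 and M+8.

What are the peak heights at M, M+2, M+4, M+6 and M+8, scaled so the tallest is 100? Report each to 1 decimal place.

The 4 Zz atoms are independent, so intensities follow the terms of (0.802 + 0.198)^4.
P(M) = 0.802^4 = 0.413711
P(M+2) = 4 × 0.802^3 × 0.198^1 = 0.408553
P(M+4) = 6 × 0.802^2 × 0.198^2 = 0.151297
P(M+6) = 4 × 0.802^1 × 0.198^3 = 0.024902
P(M+8) = 0.198^4 = 0.001537
The M peak is largest (0.413711); scaling to 100 gives 100.0 : 98.8 : 36.6 : 6.0 : 0.4.

100.0 : 98.8 : 36.6 : 6.0 : 0.4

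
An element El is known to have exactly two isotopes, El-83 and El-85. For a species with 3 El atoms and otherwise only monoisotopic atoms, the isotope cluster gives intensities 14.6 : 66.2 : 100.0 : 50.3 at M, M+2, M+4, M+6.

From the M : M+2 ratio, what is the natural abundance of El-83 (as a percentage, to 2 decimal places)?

39.82%

Write p for the El-83 fraction. I(M+2)/I(M) = [C(3,1)·p^2·(1−p)] / p^3 = 3·(1−p)/p = 66.2/14.6 = 4.5342
(1−p)/p = 4.5342/3 = 1.5114  ⇒  p = 1/(1 + 1.5114) = 0.3982
El-83: 39.82%, El-85: 60.18%.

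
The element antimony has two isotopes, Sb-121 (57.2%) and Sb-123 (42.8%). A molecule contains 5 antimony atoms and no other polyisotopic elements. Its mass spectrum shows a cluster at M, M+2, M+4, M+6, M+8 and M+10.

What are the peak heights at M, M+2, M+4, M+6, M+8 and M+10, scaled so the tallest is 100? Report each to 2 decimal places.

17.86 : 66.82 : 100.00 : 74.83 : 27.99 : 4.19

Each Sb atom is independently Sb-121 (p = 0.572) or Sb-123 (q = 0.428); the cluster is the binomial expansion (p + q)^5.
P(M) = 0.572^5 = 0.061232
P(M+2) = 5 × 0.572^4 × 0.428^1 = 0.229086
P(M+4) = 10 × 0.572^3 × 0.428^2 = 0.342827
P(M+6) = 10 × 0.572^2 × 0.428^3 = 0.256521
P(M+8) = 5 × 0.572^1 × 0.428^4 = 0.095971
P(M+10) = 0.428^5 = 0.014362
The M+4 peak is largest (0.342827); scaling to 100 gives 17.86 : 66.82 : 100.00 : 74.83 : 27.99 : 4.19.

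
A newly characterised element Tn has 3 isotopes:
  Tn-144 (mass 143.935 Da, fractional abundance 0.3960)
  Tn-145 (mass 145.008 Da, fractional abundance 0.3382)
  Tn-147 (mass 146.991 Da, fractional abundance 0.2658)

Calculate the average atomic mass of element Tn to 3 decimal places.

145.110 Da

The abundance-weighted mean is 0.3960 × 143.935 + 0.3382 × 145.008 + 0.2658 × 146.991
= 56.9983 + 49.0417 + 39.0702 = 145.1102 Da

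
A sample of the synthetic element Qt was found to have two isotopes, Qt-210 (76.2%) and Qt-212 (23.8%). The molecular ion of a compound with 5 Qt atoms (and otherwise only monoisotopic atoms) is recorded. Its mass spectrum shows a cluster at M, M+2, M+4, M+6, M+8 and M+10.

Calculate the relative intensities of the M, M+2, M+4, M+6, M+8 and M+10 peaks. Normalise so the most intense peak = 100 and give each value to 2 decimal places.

64.03 : 100.00 : 62.47 : 19.51 : 3.05 : 0.19

Expanding (0.762 + 0.238)^5:
P(M) = 0.762^5 = 0.256906
P(M+2) = 5 × 0.762^4 × 0.238^1 = 0.401205
P(M+4) = 10 × 0.762^3 × 0.238^2 = 0.250622
P(M+6) = 10 × 0.762^2 × 0.238^3 = 0.078278
P(M+8) = 5 × 0.762^1 × 0.238^4 = 0.012225
P(M+10) = 0.238^5 = 0.000764
The M+2 peak is largest (0.401205); scaling to 100 gives 64.03 : 100.00 : 62.47 : 19.51 : 3.05 : 0.19.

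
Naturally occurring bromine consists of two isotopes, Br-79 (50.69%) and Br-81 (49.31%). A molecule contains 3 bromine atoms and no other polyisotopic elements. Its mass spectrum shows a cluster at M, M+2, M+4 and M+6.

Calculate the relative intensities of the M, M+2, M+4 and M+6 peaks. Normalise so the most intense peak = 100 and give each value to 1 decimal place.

The 3 Br atoms are independent, so intensities follow the terms of (0.5069 + 0.4931)^3.
P(M) = 0.5069^3 = 0.130247
P(M+2) = 3 × 0.5069^2 × 0.4931^1 = 0.380103
P(M+4) = 3 × 0.5069^1 × 0.4931^2 = 0.369755
P(M+6) = 0.4931^3 = 0.119896
The M+2 peak is largest (0.380103); scaling to 100 gives 34.3 : 100.0 : 97.3 : 31.5.

34.3 : 100.0 : 97.3 : 31.5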